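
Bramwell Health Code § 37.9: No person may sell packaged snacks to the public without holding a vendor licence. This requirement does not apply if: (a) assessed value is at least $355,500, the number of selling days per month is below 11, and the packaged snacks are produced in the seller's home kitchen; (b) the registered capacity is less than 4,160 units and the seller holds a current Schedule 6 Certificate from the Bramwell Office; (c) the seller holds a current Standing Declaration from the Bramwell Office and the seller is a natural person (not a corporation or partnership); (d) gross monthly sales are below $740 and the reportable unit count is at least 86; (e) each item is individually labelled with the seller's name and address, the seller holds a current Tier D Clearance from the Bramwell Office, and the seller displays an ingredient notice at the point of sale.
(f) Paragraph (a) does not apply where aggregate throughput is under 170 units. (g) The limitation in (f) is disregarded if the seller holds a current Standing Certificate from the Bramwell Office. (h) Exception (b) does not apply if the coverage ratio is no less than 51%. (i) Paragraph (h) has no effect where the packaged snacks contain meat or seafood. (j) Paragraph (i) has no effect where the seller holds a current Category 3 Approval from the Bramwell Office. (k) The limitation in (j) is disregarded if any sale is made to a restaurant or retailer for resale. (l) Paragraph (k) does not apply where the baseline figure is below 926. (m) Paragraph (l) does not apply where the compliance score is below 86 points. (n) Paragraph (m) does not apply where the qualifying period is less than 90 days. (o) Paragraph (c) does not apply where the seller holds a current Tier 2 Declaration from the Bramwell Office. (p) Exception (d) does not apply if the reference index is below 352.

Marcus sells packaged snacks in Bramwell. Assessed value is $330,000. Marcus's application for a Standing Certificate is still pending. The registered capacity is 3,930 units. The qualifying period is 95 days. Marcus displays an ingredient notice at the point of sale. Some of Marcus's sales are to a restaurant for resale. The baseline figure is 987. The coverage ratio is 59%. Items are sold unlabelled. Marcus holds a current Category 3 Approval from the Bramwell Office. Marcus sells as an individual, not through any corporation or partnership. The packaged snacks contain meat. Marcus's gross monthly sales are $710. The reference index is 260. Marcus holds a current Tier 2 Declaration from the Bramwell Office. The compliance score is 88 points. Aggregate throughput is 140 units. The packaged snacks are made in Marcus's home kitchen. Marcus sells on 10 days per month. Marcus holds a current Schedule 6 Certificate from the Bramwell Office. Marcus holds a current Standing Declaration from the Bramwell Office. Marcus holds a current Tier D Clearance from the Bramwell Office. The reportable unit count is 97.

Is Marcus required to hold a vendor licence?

Exception (a) does not apply: assessed value is $330,000, short of $355,500.
Exception (b): the registered capacity is 3,930 units, less than the 4,160 units limit; a current Schedule 6 Certificate is held — every condition holds. Considering the limiting provisions: (h) operates (the coverage ratio is 59%, meeting the 51% threshold), but is set aside by (i): (i) operates against (h): the packaged snacks contain meat. (j) operates (a current Category 3 Approval is held), but is overridden by (k): (k) operates against (j): some sales are to a restaurant for resale. (l), which would lift (k), is not triggered — the baseline figure is 987, not below 926. So (b) applies.
Exception (c)'s conditions are all satisfied: a current Standing Declaration is held; the seller is a natural person. But: (o) operates against (c): a current Tier 2 Declaration is held. Exception (c) does not apply.
Exception (d): gross monthly sales are $710, below the $740 limit; the reportable unit count is 97, meeting the 86 threshold — every condition holds. But: (p) is triggered — the reference index is 260, below the 352 limit. So (d) is unavailable.
Exception (e) does not apply: items are sold unlabelled.

No — exception (b) applies; Marcus is not required to hold a vendor licence.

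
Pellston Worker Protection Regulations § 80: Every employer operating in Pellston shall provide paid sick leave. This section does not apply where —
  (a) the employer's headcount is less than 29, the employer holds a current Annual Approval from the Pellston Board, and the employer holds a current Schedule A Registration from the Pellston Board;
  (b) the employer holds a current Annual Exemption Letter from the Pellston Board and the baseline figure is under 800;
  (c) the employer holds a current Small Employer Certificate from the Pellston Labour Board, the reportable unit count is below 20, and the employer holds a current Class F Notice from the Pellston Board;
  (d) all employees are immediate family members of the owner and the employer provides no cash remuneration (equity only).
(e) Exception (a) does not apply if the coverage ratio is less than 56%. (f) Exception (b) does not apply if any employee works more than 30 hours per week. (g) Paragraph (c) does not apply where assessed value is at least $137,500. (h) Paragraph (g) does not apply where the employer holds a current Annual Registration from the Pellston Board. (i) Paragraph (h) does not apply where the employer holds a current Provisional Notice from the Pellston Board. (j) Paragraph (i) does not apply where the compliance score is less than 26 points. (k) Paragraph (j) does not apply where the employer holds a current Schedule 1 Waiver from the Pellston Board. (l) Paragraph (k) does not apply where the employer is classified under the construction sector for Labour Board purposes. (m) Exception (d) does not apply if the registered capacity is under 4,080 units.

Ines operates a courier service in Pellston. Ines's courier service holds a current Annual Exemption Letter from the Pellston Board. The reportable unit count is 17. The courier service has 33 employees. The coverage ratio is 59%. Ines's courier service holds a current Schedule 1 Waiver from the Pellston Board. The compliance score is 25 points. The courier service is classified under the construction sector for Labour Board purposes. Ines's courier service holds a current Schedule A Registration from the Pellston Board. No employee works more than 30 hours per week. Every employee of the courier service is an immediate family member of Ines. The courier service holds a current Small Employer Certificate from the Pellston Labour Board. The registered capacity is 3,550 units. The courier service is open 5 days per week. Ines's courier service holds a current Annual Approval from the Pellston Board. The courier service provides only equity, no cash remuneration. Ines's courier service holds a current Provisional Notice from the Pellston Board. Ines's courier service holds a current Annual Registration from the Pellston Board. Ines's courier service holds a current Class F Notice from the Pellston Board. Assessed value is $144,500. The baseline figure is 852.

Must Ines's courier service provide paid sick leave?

No — exception (c) applies; Ines's courier service is not required to provide paid sick leave.

Exception (a) fails — the employer's headcount is 33, not less than 29.
Exception (b) requires that the baseline figure is under 800; but the baseline figure is 852, not under 800, so (b) is unavailable.
Exception (c) is satisfied on its face — a current Small Employer Certificate is held; the reportable unit count is 17, below the 20 limit; a current Class F Notice is held. As to paragraphs (g)–(l): (g) would limit (c) — assessed value is $144,500, meeting the $137,500 threshold — but (h) sets (g) aside: (h) operates against (g): a current Annual Registration is held. (i) operates (a current Provisional Notice is held), but is overridden by (j): (j) operates — the compliance score is 25 points, less than the 26 points limit. (k) operates (a current Schedule 1 Waiver is held), but is set aside by (l): (l) operates — the courier service is classified under the construction sector. So (c) applies.
All of (d)'s requirements are met (every employee is an immediate family member; remuneration is equity-only). However, paragraph (m) must be considered: (m) operates against (d): the registered capacity is 3,550 units, under the 4,080 units limit. (d) is therefore removed.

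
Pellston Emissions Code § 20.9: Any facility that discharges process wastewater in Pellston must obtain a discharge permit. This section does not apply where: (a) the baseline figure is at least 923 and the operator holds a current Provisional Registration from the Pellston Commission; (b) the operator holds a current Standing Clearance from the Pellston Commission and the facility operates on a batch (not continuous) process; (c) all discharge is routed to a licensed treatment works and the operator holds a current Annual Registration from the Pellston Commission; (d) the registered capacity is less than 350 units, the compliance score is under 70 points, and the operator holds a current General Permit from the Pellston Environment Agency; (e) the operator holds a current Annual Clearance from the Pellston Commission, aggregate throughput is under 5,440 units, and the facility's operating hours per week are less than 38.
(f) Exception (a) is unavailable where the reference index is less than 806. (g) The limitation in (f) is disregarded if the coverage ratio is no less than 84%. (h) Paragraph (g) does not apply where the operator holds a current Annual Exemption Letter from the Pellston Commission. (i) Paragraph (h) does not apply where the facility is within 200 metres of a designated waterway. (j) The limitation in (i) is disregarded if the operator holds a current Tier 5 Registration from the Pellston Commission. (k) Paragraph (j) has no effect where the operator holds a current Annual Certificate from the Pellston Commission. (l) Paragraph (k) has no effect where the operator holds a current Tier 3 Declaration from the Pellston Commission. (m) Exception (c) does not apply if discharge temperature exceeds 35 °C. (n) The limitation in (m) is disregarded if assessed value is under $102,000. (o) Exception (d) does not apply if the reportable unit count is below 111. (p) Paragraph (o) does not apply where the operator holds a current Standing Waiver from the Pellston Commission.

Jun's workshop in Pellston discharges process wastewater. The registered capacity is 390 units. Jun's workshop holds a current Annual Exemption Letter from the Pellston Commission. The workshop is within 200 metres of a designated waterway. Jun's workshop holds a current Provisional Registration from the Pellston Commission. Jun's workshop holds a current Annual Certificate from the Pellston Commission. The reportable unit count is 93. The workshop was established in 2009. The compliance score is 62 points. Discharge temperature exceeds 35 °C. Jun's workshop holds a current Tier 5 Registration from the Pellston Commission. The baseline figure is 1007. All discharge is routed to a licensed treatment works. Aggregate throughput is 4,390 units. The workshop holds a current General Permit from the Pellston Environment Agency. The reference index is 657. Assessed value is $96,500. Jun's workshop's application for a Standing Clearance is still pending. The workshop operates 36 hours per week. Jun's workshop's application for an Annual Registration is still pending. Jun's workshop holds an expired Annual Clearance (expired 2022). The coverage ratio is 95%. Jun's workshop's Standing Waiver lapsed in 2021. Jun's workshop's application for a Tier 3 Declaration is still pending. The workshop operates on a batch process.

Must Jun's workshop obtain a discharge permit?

Exception (a)'s conditions are all satisfied: the baseline figure is 1,007, meeting the 923 threshold; a current Provisional Registration is held. Applying paragraphs (f)–(l): (f) would limit (a) — the reference index is 657, less than the 806 limit — but (g) sets (f) aside: (g) operates against (f): the coverage ratio is 95%, meeting the 84% threshold. (h) is engaged (a current Annual Exemption Letter is held), but yields to (i): (i) operates against (h): the workshop is within 200 m of a designated waterway. (j) would limit (i) — a current Tier 5 Registration is held — but (k) sets (j) aside: (k) operates against (j): a current Annual Certificate is held. (l), which would lift (k), is not engaged — no current Tier 3 Declaration is held. So (a) applies.
Exception (b) fails — no current Standing Clearance is held.
Exception (c) requires that the operator holds a current Annual Registration from the Pellston Commission; but the Annual Registration is not current, so (c) is unavailable.
Exception (d) requires that the registered capacity is less than 350 units; but the registered capacity is 390 units, not less than 350 units, so (d) is unavailable.
Exception (e) requires that the operator holds a current Annual Clearance from the Pellston Commission; but the Annual Clearance is not current, so (e) is unavailable.

No — exception (a) applies; Jun's workshop is not required to obtain a discharge permit.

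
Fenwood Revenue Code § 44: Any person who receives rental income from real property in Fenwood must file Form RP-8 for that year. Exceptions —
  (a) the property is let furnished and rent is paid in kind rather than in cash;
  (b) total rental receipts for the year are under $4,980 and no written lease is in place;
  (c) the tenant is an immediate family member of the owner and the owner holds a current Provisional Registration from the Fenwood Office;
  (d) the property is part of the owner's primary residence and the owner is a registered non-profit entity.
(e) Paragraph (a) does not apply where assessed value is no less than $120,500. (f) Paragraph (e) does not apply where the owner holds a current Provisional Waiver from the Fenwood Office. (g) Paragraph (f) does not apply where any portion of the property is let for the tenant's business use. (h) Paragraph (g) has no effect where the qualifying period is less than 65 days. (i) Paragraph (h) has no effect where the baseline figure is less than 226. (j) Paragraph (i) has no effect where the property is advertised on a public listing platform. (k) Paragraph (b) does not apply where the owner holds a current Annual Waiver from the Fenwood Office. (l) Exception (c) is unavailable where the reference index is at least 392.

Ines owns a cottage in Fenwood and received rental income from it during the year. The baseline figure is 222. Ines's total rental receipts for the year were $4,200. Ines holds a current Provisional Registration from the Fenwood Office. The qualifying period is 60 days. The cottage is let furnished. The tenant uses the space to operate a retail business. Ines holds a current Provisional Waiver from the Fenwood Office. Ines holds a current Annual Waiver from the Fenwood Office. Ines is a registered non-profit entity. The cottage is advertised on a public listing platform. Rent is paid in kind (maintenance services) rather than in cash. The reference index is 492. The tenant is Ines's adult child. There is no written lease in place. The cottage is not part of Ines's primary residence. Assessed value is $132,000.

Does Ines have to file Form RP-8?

Exception (a)'s conditions are all satisfied: the property is let furnished; rent is paid in kind. Under paragraphs (e)–(j): (e) applies (assessed value is $132,000, meeting the $120,500 threshold), but yields to (f): (f) operates against (e): a current Provisional Waiver is held. (g) applies (the space is let for business use), but is itself disapplied by (h): (h) operates against (g): the qualifying period is 60 days, less than the 65 days limit. (i) would limit (h) — the baseline figure is 222, less than the 226 limit — but (j) sets (i) aside: (j) operates against (i): the property is publicly advertised. So (a) applies.
All of (b)'s requirements are met (total rental receipts for the year are $4,200, under the $4,980 limit; there is no written lease). Turning to paragraph (k): (k) operates against (b): a current Annual Waiver is held. Exception (b) does not apply.
Exception (c)'s conditions are all satisfied: the tenant is an immediate family member; a current Provisional Registration is held. But applying paragraph (l): (l) is triggered — the reference index is 492, meeting the 392 threshold. So (c) is unavailable.
Exception (d) requires that the property is part of the owner's primary residence; but the cottage is not part of the primary residence, so (d) is unavailable.

No — exception (a) applies; Ines is not required to file Form RP-8.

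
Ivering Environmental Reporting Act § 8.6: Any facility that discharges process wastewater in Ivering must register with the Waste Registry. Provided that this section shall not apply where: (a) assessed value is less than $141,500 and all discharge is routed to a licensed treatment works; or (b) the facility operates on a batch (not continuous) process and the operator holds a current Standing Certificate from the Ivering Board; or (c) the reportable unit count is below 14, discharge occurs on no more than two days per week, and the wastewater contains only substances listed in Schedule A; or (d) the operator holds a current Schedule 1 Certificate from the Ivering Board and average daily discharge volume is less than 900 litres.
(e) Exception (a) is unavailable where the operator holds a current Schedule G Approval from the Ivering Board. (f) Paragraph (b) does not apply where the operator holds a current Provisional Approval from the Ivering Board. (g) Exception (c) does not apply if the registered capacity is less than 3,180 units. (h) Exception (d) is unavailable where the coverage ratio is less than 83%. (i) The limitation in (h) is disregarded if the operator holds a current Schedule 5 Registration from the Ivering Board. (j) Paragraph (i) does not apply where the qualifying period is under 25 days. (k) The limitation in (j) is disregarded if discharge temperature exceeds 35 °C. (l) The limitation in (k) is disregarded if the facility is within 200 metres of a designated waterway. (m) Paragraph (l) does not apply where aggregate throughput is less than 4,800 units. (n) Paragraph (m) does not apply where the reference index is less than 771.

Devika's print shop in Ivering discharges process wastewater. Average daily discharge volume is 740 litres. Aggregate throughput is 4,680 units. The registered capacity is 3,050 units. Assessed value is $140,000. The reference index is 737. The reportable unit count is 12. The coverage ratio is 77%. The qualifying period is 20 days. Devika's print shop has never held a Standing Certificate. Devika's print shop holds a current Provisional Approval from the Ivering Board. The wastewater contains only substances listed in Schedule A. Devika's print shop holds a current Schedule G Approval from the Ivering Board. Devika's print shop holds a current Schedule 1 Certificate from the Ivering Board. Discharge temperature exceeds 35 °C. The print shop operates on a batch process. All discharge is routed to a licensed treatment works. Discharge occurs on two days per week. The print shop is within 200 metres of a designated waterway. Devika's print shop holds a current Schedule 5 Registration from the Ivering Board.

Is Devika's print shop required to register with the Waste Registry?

Yes — Devika's print shop must register with the Waste Registry.

Exception (a) is satisfied on its face — assessed value is $140,000, less than the $141,500 limit; discharge is routed to a licensed treatment works. But: (e) operates against (a): a current Schedule G Approval is held. Exception (a) does not apply.
Exception (b) fails — the Standing Certificate is not current.
Exception (c) is satisfied on its face — the reportable unit count is 12, below the 14 limit; discharge occurs on no more than two days per week; the wastewater is Schedule-A-only. Turning to paragraph (g): (g) operates against (c): the registered capacity is 3,050 units, less than the 3,180 units limit. (c) is therefore removed.
Exception (d)'s conditions are all satisfied: a current Schedule 1 Certificate is held; average daily discharge volume is 740 litres, less than the 900 litres limit. Turning to paragraphs (h)–(n): (h) operates against (d): the coverage ratio is 77%, less than the 83% limit. (i) operates (a current Schedule 5 Registration is held), but is overridden by (j): (j) operates against (i): the qualifying period is 20 days, under the 25 days limit. (k) would limit (j) — discharge temperature exceeds 35 °C — but (l) sets (k) aside: (l) operates — the print shop is within 200 m of a designated waterway. (m) operates (aggregate throughput is 4,680 units, less than the 4,800 units limit), but is itself disapplied by (n): (n) applies — the reference index is 737, less than the 771 limit. (d) is therefore removed.
Every exception is unavailable, so the rule governs.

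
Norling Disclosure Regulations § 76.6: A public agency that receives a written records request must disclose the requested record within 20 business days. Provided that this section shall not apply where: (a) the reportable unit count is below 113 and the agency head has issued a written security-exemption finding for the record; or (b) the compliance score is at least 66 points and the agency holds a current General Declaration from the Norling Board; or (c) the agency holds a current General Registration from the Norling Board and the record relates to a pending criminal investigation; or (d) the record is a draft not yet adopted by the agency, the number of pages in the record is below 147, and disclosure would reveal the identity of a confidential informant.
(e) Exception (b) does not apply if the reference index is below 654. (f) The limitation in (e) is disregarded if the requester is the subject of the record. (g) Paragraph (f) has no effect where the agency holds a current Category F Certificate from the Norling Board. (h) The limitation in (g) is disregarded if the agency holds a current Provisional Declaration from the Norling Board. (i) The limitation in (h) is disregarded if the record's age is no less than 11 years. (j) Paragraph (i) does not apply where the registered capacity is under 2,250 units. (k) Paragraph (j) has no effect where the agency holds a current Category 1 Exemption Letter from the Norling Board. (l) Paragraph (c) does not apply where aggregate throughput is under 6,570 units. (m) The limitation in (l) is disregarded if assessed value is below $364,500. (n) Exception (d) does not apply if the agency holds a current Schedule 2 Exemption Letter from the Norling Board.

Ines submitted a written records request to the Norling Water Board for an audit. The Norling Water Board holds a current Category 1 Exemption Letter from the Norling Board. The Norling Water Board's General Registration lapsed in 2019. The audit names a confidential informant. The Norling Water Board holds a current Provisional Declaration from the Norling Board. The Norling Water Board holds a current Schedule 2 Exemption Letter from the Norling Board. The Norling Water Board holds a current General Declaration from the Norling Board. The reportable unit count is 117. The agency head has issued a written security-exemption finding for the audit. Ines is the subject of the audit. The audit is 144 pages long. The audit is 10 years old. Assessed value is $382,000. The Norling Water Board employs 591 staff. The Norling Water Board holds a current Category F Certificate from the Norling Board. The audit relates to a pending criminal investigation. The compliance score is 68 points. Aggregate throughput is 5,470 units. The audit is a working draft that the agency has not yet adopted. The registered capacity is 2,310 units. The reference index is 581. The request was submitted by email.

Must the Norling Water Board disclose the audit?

No — exception (b) applies; the Norling Water Board is not required to disclose the audit.

Exception (a) requires that the reportable unit count is below 113; but the reportable unit count is 117, not below 113, so (a) is unavailable.
All of (b)'s requirements are met (the compliance score is 68 points, meeting the 66 points threshold; a current General Declaration is held). As to paragraphs (e)–(k): (e) is engaged (the reference index is 581, below the 654 limit), but is displaced by (f): (f) is engaged — Ines is the subject of the audit. (g) applies (a current Category F Certificate is held), but is set aside by (h): (h) applies — a current Provisional Declaration is held. (i), which would lift (h), is not engaged — the record's age is 10 years, short of 11 years. (b) remains available.
Exception (c) requires that the agency holds a current General Registration from the Norling Board; but no current General Registration is held, so (c) is unavailable.
All of (d)'s requirements are met (the audit is an unadopted draft; the number of pages in the record is 144, below the 147 limit; the audit names a confidential informant). However, paragraph (n) must be considered: (n) operates against (d): a current Schedule 2 Exemption Letter is held. Exception (d) does not apply.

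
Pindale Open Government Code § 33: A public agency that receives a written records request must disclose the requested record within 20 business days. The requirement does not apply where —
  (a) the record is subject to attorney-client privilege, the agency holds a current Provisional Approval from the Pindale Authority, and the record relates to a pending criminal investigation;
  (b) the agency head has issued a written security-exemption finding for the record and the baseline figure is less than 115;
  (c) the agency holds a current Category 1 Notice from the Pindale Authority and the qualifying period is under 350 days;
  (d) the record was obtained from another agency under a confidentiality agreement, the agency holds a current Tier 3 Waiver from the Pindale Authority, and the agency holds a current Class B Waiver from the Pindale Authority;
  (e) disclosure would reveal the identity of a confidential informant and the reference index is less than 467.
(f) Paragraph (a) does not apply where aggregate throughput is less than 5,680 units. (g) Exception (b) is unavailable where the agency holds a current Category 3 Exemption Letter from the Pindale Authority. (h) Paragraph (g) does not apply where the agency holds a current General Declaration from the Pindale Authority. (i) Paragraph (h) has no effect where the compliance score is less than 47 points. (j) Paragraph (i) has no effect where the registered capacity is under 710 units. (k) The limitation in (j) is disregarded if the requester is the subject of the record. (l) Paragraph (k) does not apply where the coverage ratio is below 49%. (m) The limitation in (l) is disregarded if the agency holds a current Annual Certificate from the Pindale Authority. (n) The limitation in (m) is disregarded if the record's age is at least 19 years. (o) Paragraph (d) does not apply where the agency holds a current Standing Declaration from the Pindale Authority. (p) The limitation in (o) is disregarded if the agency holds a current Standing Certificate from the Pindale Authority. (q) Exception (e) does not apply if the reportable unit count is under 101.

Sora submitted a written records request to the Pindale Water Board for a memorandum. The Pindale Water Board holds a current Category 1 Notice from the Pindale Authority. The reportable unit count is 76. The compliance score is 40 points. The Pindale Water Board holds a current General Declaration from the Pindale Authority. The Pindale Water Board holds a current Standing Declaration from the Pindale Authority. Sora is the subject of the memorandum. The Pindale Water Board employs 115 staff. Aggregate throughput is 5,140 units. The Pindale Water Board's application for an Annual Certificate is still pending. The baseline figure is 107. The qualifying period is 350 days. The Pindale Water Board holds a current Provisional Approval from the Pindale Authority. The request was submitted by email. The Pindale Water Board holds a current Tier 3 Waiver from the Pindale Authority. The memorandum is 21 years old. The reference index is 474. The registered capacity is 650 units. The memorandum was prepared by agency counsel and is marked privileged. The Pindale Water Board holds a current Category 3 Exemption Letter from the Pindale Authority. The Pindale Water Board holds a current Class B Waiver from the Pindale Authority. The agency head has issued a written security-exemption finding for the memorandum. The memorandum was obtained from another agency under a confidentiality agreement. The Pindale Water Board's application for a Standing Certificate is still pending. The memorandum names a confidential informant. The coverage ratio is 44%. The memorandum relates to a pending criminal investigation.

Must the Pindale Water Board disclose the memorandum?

No — exception (b) applies; the Pindale Water Board is not required to disclose the memorandum.

All of (a)'s requirements are met (the memorandum is privileged; a current Provisional Approval is held; the memorandum relates to a pending investigation). But applying paragraph (f): (f) operates against (a): aggregate throughput is 5,140 units, less than the 5,680 units limit. Exception (a) does not apply.
Exception (b)'s conditions are all satisfied: a written security-exemption finding has been issued; the baseline figure is 107, less than the 115 limit. Considering the limiting provisions: (g) operates (a current Category 3 Exemption Letter is held), but is set aside by (h): (h) operates against (g): a current General Declaration is held. (i) would limit (h) — the compliance score is 40 points, less than the 47 points limit — but (j) sets (i) aside: (j) operates against (i): the registered capacity is 650 units, under the 710 units limit. (k) is engaged (Sora is the subject of the memorandum), but yields to (l): (l) operates against (k): the coverage ratio is 44%, below the 49% limit. (m) is not engaged (there is no Annual Certificate in force), so (l) stands. Exception (b) stands.
Exception (c) fails — the qualifying period is 350 days, not under 350 days.
All of (d)'s requirements are met (the memorandum was obtained under a confidentiality agreement; a current Tier 3 Waiver is held; a current Class B Waiver is held). However, paragraphs (o)–(p) must be considered: (o) operates against (d): a current Standing Declaration is held. (p) does not operate here (the Standing Certificate is not current), so (o) stands. (d) is therefore removed.
Exception (e) does not apply: the reference index is 474, not less than 467.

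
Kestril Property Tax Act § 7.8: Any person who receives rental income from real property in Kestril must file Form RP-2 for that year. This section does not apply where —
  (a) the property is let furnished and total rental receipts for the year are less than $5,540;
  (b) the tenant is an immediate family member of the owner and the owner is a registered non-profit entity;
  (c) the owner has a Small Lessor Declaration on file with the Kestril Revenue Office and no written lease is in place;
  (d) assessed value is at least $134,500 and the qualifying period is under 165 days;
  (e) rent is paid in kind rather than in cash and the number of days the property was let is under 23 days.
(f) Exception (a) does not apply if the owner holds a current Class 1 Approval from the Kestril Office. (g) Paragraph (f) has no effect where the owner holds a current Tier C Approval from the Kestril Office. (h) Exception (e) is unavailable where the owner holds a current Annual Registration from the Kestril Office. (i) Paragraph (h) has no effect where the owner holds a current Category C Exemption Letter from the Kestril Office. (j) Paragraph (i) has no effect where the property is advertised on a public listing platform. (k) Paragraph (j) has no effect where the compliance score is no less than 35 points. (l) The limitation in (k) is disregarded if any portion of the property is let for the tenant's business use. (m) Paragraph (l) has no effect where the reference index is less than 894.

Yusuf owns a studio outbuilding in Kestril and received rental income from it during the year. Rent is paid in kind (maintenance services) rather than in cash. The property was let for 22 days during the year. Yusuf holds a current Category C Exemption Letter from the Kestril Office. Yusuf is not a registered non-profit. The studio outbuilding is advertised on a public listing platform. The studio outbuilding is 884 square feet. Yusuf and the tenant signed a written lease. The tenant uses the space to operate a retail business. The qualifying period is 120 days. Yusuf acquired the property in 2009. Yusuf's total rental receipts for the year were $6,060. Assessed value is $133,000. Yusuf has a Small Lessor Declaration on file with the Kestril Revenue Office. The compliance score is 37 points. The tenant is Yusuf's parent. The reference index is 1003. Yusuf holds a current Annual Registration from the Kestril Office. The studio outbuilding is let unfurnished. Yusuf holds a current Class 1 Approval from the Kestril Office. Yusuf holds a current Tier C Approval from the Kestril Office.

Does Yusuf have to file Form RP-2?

Exception (a) requires that the property is let furnished; but the property is let unfurnished, so (a) is unavailable.
Exception (b) fails — Yusuf is not a registered non-profit.
Exception (c) does not apply: a written lease is in place.
Exception (d) does not apply: assessed value is $133,000, short of $134,500.
Exception (e) is satisfied on its face — rent is paid in kind; the number of days the property was let is 22 days, under the 23 days limit. But applying paragraphs (h)–(m): (h) operates against (e): a current Annual Registration is held. (i) is engaged (a current Category C Exemption Letter is held), but yields to (j): (j) operates against (i): the property is publicly advertised. (k) would limit (j) — the compliance score is 37 points, meeting the 35 points threshold — but (l) sets (k) aside: (l) operates against (k): the space is let for business use. (m) is not triggered (the reference index is 1,003, not less than 894), so (l) stands. (e) is therefore removed.
Every exception is unavailable, so the rule governs.

Yes — Yusuf must file Form RP-2.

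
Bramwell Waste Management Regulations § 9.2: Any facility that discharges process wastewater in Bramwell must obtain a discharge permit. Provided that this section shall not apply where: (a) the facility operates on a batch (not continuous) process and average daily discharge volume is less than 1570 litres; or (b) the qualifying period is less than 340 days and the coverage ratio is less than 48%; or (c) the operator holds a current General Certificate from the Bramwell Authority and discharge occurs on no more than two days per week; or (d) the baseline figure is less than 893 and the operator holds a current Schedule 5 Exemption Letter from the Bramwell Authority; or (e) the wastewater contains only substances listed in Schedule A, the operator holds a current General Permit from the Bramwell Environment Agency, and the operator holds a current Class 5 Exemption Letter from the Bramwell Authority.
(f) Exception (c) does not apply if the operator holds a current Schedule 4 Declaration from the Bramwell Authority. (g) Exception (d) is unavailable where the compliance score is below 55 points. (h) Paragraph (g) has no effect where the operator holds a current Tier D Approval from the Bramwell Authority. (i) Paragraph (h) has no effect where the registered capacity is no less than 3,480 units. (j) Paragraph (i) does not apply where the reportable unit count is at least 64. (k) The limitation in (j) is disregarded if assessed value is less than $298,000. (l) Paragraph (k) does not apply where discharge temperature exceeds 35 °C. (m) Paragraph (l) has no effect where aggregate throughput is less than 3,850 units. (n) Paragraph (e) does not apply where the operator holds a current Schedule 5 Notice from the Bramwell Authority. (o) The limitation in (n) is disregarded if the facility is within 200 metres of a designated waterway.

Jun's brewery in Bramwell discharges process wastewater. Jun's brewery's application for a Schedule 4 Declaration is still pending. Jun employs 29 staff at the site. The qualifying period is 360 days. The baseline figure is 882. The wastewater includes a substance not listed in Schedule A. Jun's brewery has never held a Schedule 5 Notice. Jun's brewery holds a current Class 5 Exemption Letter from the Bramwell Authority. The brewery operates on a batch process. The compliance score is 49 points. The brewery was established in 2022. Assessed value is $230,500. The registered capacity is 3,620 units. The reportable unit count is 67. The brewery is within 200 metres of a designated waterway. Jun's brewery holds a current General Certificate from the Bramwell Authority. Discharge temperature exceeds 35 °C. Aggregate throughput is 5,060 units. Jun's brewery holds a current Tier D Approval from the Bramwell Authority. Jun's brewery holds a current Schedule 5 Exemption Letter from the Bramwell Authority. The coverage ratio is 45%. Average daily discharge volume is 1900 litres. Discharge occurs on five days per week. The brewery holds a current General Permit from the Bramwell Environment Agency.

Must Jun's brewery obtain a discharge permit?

No — exception (d) applies; Jun's brewery is not required to obtain a discharge permit.

Exception (a) requires that average daily discharge volume is less than 1570 litres; but average daily discharge volume is 1900 litres, not less than 1570 litres, so (a) is unavailable.
Exception (b) fails — the qualifying period is 360 days, not less than 340 days.
Exception (c) does not apply: discharge occurs on five days per week.
Exception (d)'s conditions are all satisfied: the baseline figure is 882, less than the 893 limit; a current Schedule 5 Exemption Letter is held. Considering the limiting provisions: (g) would limit (d) — the compliance score is 49 points, below the 55 points limit — but (h) sets (g) aside: (h) operates against (g): a current Tier D Approval is held. (i) would limit (h) — the registered capacity is 3,620 units, meeting the 3,480 units threshold — but (j) sets (i) aside: (j) is engaged — the reportable unit count is 67, meeting the 64 threshold. (k) is triggered (assessed value is $230,500, less than the $298,000 limit), but is itself disapplied by (l): (l) operates against (k): discharge temperature exceeds 35 °C. (m) is not triggered (aggregate throughput is 5,060 units, not less than 3,850 units), so (l) stands. (d) remains available.
Exception (e) fails — the wastewater includes a non-Schedule-A substance.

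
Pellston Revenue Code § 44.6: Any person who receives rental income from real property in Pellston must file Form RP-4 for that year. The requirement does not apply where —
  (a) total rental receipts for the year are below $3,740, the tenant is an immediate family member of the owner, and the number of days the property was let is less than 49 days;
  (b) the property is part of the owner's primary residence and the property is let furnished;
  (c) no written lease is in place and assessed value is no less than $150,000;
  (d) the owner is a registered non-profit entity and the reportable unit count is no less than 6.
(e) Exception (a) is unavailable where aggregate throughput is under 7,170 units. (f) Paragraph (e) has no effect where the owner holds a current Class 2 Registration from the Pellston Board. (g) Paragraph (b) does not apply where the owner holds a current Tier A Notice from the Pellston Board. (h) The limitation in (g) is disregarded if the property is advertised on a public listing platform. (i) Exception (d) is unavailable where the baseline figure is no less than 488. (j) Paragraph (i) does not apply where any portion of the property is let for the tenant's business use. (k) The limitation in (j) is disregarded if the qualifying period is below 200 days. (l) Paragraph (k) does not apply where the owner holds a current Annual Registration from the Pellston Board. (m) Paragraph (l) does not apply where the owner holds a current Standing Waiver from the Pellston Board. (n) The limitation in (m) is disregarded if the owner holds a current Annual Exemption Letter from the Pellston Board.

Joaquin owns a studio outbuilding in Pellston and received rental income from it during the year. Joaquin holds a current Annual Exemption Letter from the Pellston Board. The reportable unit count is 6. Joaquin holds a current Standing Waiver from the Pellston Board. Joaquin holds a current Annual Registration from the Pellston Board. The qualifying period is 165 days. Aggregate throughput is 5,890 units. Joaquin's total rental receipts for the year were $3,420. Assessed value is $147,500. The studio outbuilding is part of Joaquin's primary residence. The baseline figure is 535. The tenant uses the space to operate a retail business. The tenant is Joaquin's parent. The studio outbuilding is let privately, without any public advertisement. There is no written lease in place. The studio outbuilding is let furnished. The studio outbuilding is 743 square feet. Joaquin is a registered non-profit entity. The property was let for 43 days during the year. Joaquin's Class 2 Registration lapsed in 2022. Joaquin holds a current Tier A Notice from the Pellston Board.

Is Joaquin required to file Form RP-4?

No — exception (d) applies; Joaquin is not required to file Form RP-4.

Exception (a): total rental receipts for the year are $3,420, below the $3,740 limit; the tenant is an immediate family member; the number of days the property was let is 43 days, less than the 49 days limit — every condition holds. Turning to paragraphs (e)–(f): (e) is engaged — aggregate throughput is 5,890 units, under the 7,170 units limit. (f) is not engaged (the Class 2 Registration is not current), so (e) stands. Exception (a) does not apply.
Exception (b) is satisfied on its face — the studio outbuilding is part of the primary residence; the property is let furnished. Turning to paragraphs (g)–(h): (g) is triggered — a current Tier A Notice is held. (h), which would lift (g), is inapplicable — the property is let privately without advertisement. (b) is therefore removed.
Exception (c) does not apply: assessed value is $147,500, short of $150,000.
Exception (d)'s conditions are all satisfied: Joaquin is a registered non-profit; the reportable unit count is 6, meeting the 6 threshold. As to paragraphs (i)–(n): (i) would limit (d) — the baseline figure is 535, meeting the 488 threshold — but (j) sets (i) aside: (j) is triggered — the space is let for business use. (k) operates (the qualifying period is 165 days, below the 200 days limit), but is overridden by (l): (l) operates — a current Annual Registration is held. (m) applies (a current Standing Waiver is held), but is overridden by (n): (n) operates against (m): a current Annual Exemption Letter is held. So (d) applies.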